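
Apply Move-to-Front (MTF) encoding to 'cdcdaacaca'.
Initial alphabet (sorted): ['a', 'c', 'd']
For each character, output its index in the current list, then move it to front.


MTF encoding:
'c': index 1 in ['a', 'c', 'd'] -> ['c', 'a', 'd']
'd': index 2 in ['c', 'a', 'd'] -> ['d', 'c', 'a']
'c': index 1 in ['d', 'c', 'a'] -> ['c', 'd', 'a']
'd': index 1 in ['c', 'd', 'a'] -> ['d', 'c', 'a']
'a': index 2 in ['d', 'c', 'a'] -> ['a', 'd', 'c']
'a': index 0 in ['a', 'd', 'c'] -> ['a', 'd', 'c']
'c': index 2 in ['a', 'd', 'c'] -> ['c', 'a', 'd']
'a': index 1 in ['c', 'a', 'd'] -> ['a', 'c', 'd']
'c': index 1 in ['a', 'c', 'd'] -> ['c', 'a', 'd']
'a': index 1 in ['c', 'a', 'd'] -> ['a', 'c', 'd']


Output: [1, 2, 1, 1, 2, 0, 2, 1, 1, 1]


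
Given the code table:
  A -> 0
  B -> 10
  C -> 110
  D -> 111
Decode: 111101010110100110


Decoding:
111 -> D
10 -> B
10 -> B
10 -> B
110 -> C
10 -> B
0 -> A
110 -> C


Result: DBBBCBAC


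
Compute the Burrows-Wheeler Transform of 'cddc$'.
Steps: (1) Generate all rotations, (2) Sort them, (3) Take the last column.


Rotations (sorted):
  0: $cddc -> last char: c
  1: c$cdd -> last char: d
  2: cddc$ -> last char: $
  3: dc$cd -> last char: d
  4: ddc$c -> last char: c


BWT = cd$dc


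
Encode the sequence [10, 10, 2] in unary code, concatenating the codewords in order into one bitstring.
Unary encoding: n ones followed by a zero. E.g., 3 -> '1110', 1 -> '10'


Encode each number as n ones followed by a terminating 0:
  10 -> 11111111110 (11 bits)
  10 -> 11111111110 (11 bits)
  2 -> 110 (3 bits)
Total length = 11 + 11 + 3 = 25 bits.

Unary([10, 10, 2]) = 1111111111011111111110110 (25 bits)


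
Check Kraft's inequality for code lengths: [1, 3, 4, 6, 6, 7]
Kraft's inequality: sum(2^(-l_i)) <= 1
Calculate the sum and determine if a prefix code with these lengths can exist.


Sum = 2^(-1) + 2^(-3) + 2^(-4) + 2^(-6) + 2^(-6) + 2^(-7)
    = 0.5 + 0.125 + 0.0625 + 0.015625 + 0.015625 + 0.0078125
    = 93/128 = 0.7265625
Since 0.7265625 <= 1, Kraft's inequality IS satisfied.
A prefix code with these lengths CAN exist.

Kraft sum = 0.7265625. Satisfied.


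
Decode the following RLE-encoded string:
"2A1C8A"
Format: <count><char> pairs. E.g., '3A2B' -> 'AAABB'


Expanding each <count><char> pair:
  2A -> 'AA'
  1C -> 'C'
  8A -> 'AAAAAAAA'

Decoded = AACAAAAAAAA


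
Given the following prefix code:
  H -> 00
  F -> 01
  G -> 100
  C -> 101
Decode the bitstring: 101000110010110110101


Decoding step by step:
Bits 101 -> C
Bits 00 -> H
Bits 01 -> F
Bits 100 -> G
Bits 101 -> C
Bits 101 -> C
Bits 101 -> C
Bits 01 -> F


Decoded message: CHFGCCCF


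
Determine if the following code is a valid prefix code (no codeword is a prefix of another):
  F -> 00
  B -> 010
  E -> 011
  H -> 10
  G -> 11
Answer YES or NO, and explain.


Checking each pair (does one codeword prefix another?):
  F='00' vs B='010': no prefix
  F='00' vs E='011': no prefix
  F='00' vs H='10': no prefix
  F='00' vs G='11': no prefix
  B='010' vs F='00': no prefix
  B='010' vs E='011': no prefix
  B='010' vs H='10': no prefix
  B='010' vs G='11': no prefix
  E='011' vs F='00': no prefix
  E='011' vs B='010': no prefix
  E='011' vs H='10': no prefix
  E='011' vs G='11': no prefix
  H='10' vs F='00': no prefix
  H='10' vs B='010': no prefix
  H='10' vs E='011': no prefix
  H='10' vs G='11': no prefix
  G='11' vs F='00': no prefix
  G='11' vs B='010': no prefix
  G='11' vs E='011': no prefix
  G='11' vs H='10': no prefix
No violation found over all pairs.

YES -- this is a valid prefix code. No codeword is a prefix of any other codeword.


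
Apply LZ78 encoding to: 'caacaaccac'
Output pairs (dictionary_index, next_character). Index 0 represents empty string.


LZ78 encoding steps:
Dictionary: {0: ''}
Step 1: w='' (idx 0), next='c' -> output (0, 'c'), add 'c' as idx 1
Step 2: w='' (idx 0), next='a' -> output (0, 'a'), add 'a' as idx 2
Step 3: w='a' (idx 2), next='c' -> output (2, 'c'), add 'ac' as idx 3
Step 4: w='a' (idx 2), next='a' -> output (2, 'a'), add 'aa' as idx 4
Step 5: w='c' (idx 1), next='c' -> output (1, 'c'), add 'cc' as idx 5
Step 6: w='ac' (idx 3), end of input -> output (3, '')


Encoded: [(0, 'c'), (0, 'a'), (2, 'c'), (2, 'a'), (1, 'c'), (3, '')]


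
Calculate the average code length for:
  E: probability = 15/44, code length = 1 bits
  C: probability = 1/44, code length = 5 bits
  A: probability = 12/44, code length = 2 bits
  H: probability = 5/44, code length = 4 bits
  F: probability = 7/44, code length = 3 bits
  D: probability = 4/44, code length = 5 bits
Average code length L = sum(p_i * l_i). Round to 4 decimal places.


Weighted contributions p_i * l_i:
  E: (15/44) * 1 = 15/44
  C: (1/44) * 5 = 5/44
  A: (12/44) * 2 = 24/44
  H: (5/44) * 4 = 20/44
  F: (7/44) * 3 = 21/44
  D: (4/44) * 5 = 20/44
Sum = (15 + 5 + 24 + 20 + 21 + 20)/44 = 105/44

L = 105/44 = 2.3864 bits/symbol


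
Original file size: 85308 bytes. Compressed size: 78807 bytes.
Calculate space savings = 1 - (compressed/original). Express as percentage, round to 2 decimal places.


ratio = compressed/original = 78807/85308 = 0.923794
savings = 1 - ratio = 1 - 0.923794 = 0.076206
as a percentage: 0.076206 * 100 = 7.62%

Space savings = 1 - 78807/85308 = 7.62%


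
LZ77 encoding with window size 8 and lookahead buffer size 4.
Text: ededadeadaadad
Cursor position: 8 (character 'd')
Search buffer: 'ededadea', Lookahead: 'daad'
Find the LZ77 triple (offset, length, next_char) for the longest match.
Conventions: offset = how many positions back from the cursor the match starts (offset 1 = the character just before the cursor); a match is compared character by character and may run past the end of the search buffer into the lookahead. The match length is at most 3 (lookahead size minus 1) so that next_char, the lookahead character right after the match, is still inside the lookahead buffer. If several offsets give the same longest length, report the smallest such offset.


Try each offset into the search buffer:
  offset=1 (pos 7, char 'a'): match length 0
  offset=2 (pos 6, char 'e'): match length 0
  offset=3 (pos 5, char 'd'): match length 1
  offset=4 (pos 4, char 'a'): match length 0
  offset=5 (pos 3, char 'd'): match length 2
  offset=6 (pos 2, char 'e'): match length 0
  offset=7 (pos 1, char 'd'): match length 1
  offset=8 (pos 0, char 'e'): match length 0
Longest match has length 2 at offset 5.
next_char = character at position 8 + 2 = 10 -> 'a'

Best match: offset=5, length=2 (matching 'da' starting at position 3)
LZ77 triple: (5, 2, 'a')


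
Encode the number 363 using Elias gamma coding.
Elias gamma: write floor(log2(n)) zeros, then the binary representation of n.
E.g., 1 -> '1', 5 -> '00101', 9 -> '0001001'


num_bits = floor(log2(363)) + 1 = 9
leading_zeros = num_bits - 1 = 8
binary(363) = 101101011

Elias gamma(363) = '00000000' + '101101011' = 00000000101101011 (17 bits)


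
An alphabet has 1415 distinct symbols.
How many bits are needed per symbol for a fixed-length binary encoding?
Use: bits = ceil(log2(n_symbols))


log2(1415) = 10.4666
Bracket: 2^10 = 1024 < 1415 <= 2^11 = 2048
So ceil(log2(1415)) = 11

bits = ceil(log2(1415)) = ceil(10.4666) = 11 bits


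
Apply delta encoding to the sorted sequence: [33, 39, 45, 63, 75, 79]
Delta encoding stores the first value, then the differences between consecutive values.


First value: 33
Deltas:
  39 - 33 = 6
  45 - 39 = 6
  63 - 45 = 18
  75 - 63 = 12
  79 - 75 = 4


Delta encoded: [33, 6, 6, 18, 12, 4]


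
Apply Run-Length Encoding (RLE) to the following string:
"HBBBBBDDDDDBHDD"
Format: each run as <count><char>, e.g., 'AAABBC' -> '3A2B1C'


Scanning runs left to right:
  i=0: run of 'H' x 1 -> '1H'
  i=1: run of 'B' x 5 -> '5B'
  i=6: run of 'D' x 5 -> '5D'
  i=11: run of 'B' x 1 -> '1B'
  i=12: run of 'H' x 1 -> '1H'
  i=13: run of 'D' x 2 -> '2D'

RLE = 1H5B5D1B1H2D


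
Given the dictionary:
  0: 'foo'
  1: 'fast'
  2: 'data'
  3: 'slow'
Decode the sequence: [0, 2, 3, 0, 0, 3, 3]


Look up each index in the dictionary:
  0 -> 'foo'
  2 -> 'data'
  3 -> 'slow'
  0 -> 'foo'
  0 -> 'foo'
  3 -> 'slow'
  3 -> 'slow'

Decoded: "foo data slow foo foo slow slow"


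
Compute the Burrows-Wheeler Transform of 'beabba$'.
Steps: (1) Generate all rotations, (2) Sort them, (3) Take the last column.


Rotations (sorted):
  0: $beabba -> last char: a
  1: a$beabb -> last char: b
  2: abba$be -> last char: e
  3: ba$beab -> last char: b
  4: bba$bea -> last char: a
  5: beabba$ -> last char: $
  6: eabba$b -> last char: b


BWT = abeba$b


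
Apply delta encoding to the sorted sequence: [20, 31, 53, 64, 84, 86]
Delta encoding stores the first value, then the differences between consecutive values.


First value: 20
Deltas:
  31 - 20 = 11
  53 - 31 = 22
  64 - 53 = 11
  84 - 64 = 20
  86 - 84 = 2


Delta encoded: [20, 11, 22, 11, 20, 2]


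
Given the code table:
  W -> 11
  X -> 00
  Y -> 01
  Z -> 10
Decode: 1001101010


Decoding:
10 -> Z
01 -> Y
10 -> Z
10 -> Z
10 -> Z


Result: ZYZZZ


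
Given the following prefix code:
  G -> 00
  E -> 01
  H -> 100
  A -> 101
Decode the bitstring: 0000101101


Decoding step by step:
Bits 00 -> G
Bits 00 -> G
Bits 101 -> A
Bits 101 -> A


Decoded message: GGAA


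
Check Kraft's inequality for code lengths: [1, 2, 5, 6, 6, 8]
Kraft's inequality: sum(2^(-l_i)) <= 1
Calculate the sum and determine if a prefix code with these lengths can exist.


Sum = 2^(-1) + 2^(-2) + 2^(-5) + 2^(-6) + 2^(-6) + 2^(-8)
    = 0.5 + 0.25 + 0.03125 + 0.015625 + 0.015625 + 0.00390625
    = 209/256 = 0.81640625
Since 0.81640625 <= 1, Kraft's inequality IS satisfied.
A prefix code with these lengths CAN exist.

Kraft sum = 0.81640625. Satisfied.


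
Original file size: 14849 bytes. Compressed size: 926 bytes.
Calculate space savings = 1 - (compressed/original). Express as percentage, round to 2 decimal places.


ratio = compressed/original = 926/14849 = 0.062361
savings = 1 - ratio = 1 - 0.062361 = 0.937639
as a percentage: 0.937639 * 100 = 93.76%

Space savings = 1 - 926/14849 = 93.76%


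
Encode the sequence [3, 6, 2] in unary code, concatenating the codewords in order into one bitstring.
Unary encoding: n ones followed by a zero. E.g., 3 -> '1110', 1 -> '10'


Encode each number as n ones followed by a terminating 0:
  3 -> 1110 (4 bits)
  6 -> 1111110 (7 bits)
  2 -> 110 (3 bits)
Total length = 4 + 7 + 3 = 14 bits.

Unary([3, 6, 2]) = 11101111110110 (14 bits)


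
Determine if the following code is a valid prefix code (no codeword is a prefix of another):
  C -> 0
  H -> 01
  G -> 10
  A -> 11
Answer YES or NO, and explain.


Checking each pair (does one codeword prefix another?):
  C='0' vs H='01': prefix -- VIOLATION

NO -- this is NOT a valid prefix code. C (0) is a prefix of H (01).


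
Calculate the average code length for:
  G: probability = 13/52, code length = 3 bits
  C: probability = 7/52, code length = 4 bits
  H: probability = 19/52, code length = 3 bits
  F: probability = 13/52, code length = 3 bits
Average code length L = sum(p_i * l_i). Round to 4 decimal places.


Weighted contributions p_i * l_i:
  G: (13/52) * 3 = 39/52
  C: (7/52) * 4 = 28/52
  H: (19/52) * 3 = 57/52
  F: (13/52) * 3 = 39/52
Sum = (39 + 28 + 57 + 39)/52 = 163/52

L = 163/52 = 3.1346 bits/symbol


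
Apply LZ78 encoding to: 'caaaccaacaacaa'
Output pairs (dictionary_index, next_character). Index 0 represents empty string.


LZ78 encoding steps:
Dictionary: {0: ''}
Step 1: w='' (idx 0), next='c' -> output (0, 'c'), add 'c' as idx 1
Step 2: w='' (idx 0), next='a' -> output (0, 'a'), add 'a' as idx 2
Step 3: w='a' (idx 2), next='a' -> output (2, 'a'), add 'aa' as idx 3
Step 4: w='c' (idx 1), next='c' -> output (1, 'c'), add 'cc' as idx 4
Step 5: w='aa' (idx 3), next='c' -> output (3, 'c'), add 'aac' as idx 5
Step 6: w='aac' (idx 5), next='a' -> output (5, 'a'), add 'aaca' as idx 6
Step 7: w='a' (idx 2), end of input -> output (2, '')


Encoded: [(0, 'c'), (0, 'a'), (2, 'a'), (1, 'c'), (3, 'c'), (5, 'a'), (2, '')]


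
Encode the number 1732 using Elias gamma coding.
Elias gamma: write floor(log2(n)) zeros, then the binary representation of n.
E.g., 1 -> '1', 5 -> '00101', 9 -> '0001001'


num_bits = floor(log2(1732)) + 1 = 11
leading_zeros = num_bits - 1 = 10
binary(1732) = 11011000100

Elias gamma(1732) = '0000000000' + '11011000100' = 000000000011011000100 (21 bits)


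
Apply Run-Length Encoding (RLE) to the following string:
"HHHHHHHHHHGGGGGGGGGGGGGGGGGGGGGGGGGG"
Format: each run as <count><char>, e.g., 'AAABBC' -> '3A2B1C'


Scanning runs left to right:
  i=0: run of 'H' x 10 -> '10H'
  i=10: run of 'G' x 26 -> '26G'

RLE = 10H26G


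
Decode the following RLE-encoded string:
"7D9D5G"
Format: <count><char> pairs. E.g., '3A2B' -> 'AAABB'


Expanding each <count><char> pair:
  7D -> 'DDDDDDD'
  9D -> 'DDDDDDDDD'
  5G -> 'GGGGG'

Decoded = DDDDDDDDDDDDDDDDGGGGG


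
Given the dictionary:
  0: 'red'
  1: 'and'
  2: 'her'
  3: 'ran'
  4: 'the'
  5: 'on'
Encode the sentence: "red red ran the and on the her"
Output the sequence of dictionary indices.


Look up each word in the dictionary:
  'red' -> 0
  'red' -> 0
  'ran' -> 3
  'the' -> 4
  'and' -> 1
  'on' -> 5
  'the' -> 4
  'her' -> 2

Encoded: [0, 0, 3, 4, 1, 5, 4, 2]


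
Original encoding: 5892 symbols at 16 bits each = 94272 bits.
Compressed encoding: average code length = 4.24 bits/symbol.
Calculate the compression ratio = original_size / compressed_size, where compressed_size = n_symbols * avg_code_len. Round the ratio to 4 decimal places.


original_size = n_symbols * orig_bits = 5892 * 16 = 94272 bits
compressed_size = n_symbols * avg_code_len = 5892 * 4.24 = 24982.08 bits
ratio = original_size / compressed_size = 94272 / 24982.08 = 3.7736

Compression ratio = 3.7736


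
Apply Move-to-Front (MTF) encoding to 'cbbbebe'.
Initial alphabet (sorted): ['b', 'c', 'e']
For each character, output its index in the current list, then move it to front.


MTF encoding:
'c': index 1 in ['b', 'c', 'e'] -> ['c', 'b', 'e']
'b': index 1 in ['c', 'b', 'e'] -> ['b', 'c', 'e']
'b': index 0 in ['b', 'c', 'e'] -> ['b', 'c', 'e']
'b': index 0 in ['b', 'c', 'e'] -> ['b', 'c', 'e']
'e': index 2 in ['b', 'c', 'e'] -> ['e', 'b', 'c']
'b': index 1 in ['e', 'b', 'c'] -> ['b', 'e', 'c']
'e': index 1 in ['b', 'e', 'c'] -> ['e', 'b', 'c']


Output: [1, 1, 0, 0, 2, 1, 1]


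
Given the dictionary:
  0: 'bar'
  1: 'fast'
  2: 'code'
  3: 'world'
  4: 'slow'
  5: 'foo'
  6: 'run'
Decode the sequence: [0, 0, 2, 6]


Look up each index in the dictionary:
  0 -> 'bar'
  0 -> 'bar'
  2 -> 'code'
  6 -> 'run'

Decoded: "bar bar code run"


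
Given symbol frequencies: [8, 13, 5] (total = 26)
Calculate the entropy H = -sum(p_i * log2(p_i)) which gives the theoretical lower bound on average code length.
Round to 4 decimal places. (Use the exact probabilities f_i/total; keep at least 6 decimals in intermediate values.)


Per-symbol terms -p_i * log2(p_i) with p_i = f_i/26:
  p = 8/26 = 0.307692: log2(p) = -1.700440, -p*log2(p) = 0.523212
  p = 13/26 = 0.500000: log2(p) = -1.000000, -p*log2(p) = 0.500000
  p = 5/26 = 0.192308: log2(p) = -2.378512, -p*log2(p) = 0.457406
H = 0.523212 + 0.500000 + 0.457406 = 1.480618

H = 1.4806 bits/symbol


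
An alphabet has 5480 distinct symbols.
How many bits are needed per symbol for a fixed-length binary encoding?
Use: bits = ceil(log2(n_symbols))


log2(5480) = 12.42
Bracket: 2^12 = 4096 < 5480 <= 2^13 = 8192
So ceil(log2(5480)) = 13

bits = ceil(log2(5480)) = ceil(12.42) = 13 bits


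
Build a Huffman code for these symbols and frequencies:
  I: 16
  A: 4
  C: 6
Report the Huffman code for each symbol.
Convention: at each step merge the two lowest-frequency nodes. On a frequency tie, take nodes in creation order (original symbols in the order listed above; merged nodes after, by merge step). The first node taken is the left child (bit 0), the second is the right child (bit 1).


Huffman tree construction:
Step 1: Merge A(4) + C(6) = 10
Step 2: Merge (A+C)(10) + I(16) = 26
Read each symbol's code off the tree from the root (left child = 0, right child = 1).

Codes:
  I: 1 (length 1)
  A: 00 (length 2)
  C: 01 (length 2)
Average code length: 36/26 = 1.3846 bits/symbol


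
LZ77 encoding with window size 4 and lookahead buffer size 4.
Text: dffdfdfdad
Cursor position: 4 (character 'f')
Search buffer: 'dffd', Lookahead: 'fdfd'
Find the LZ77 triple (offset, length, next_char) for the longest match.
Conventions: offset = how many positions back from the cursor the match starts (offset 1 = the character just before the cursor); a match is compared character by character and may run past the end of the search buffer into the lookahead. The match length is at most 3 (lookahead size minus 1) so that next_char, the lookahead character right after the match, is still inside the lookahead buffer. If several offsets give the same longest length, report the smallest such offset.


Try each offset into the search buffer:
  offset=1 (pos 3, char 'd'): match length 0
  offset=2 (pos 2, char 'f'): match length 3
  offset=3 (pos 1, char 'f'): match length 1
  offset=4 (pos 0, char 'd'): match length 0
Longest match has length 3 at offset 2.
next_char = character at position 4 + 3 = 7 -> 'd'

Best match: offset=2, length=3 (matching 'fdf' starting at position 2)
LZ77 triple: (2, 3, 'd')


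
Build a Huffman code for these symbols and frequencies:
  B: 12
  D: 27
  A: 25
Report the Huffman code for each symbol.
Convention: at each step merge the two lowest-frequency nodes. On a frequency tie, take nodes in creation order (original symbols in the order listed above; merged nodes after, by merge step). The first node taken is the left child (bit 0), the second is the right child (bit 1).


Huffman tree construction:
Step 1: Merge B(12) + A(25) = 37
Step 2: Merge D(27) + (B+A)(37) = 64
Read each symbol's code off the tree from the root (left child = 0, right child = 1).

Codes:
  B: 10 (length 2)
  D: 0 (length 1)
  A: 11 (length 2)
Average code length: 101/64 = 1.5781 bits/symbol


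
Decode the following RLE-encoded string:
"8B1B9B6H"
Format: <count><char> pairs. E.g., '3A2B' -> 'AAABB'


Expanding each <count><char> pair:
  8B -> 'BBBBBBBB'
  1B -> 'B'
  9B -> 'BBBBBBBBB'
  6H -> 'HHHHHH'

Decoded = BBBBBBBBBBBBBBBBBBHHHHHH


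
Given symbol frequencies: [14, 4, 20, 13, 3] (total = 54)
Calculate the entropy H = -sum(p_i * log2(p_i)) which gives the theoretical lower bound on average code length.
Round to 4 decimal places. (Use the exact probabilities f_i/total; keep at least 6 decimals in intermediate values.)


Per-symbol terms -p_i * log2(p_i) with p_i = f_i/54:
  p = 14/54 = 0.259259: log2(p) = -1.947533, -p*log2(p) = 0.504916
  p = 4/54 = 0.074074: log2(p) = -3.754888, -p*log2(p) = 0.278140
  p = 20/54 = 0.370370: log2(p) = -1.432959, -p*log2(p) = 0.530726
  p = 13/54 = 0.240741: log2(p) = -2.054448, -p*log2(p) = 0.494589
  p = 3/54 = 0.055556: log2(p) = -4.169925, -p*log2(p) = 0.231663
H = 0.504916 + 0.278140 + 0.530726 + 0.494589 + 0.231663 = 2.040034

H = 2.04 bits/symbol


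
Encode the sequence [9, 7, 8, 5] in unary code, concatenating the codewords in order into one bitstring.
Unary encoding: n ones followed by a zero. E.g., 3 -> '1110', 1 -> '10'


Encode each number as n ones followed by a terminating 0:
  9 -> 1111111110 (10 bits)
  7 -> 11111110 (8 bits)
  8 -> 111111110 (9 bits)
  5 -> 111110 (6 bits)
Total length = 10 + 8 + 9 + 6 = 33 bits.

Unary([9, 7, 8, 5]) = 111111111011111110111111110111110 (33 bits)


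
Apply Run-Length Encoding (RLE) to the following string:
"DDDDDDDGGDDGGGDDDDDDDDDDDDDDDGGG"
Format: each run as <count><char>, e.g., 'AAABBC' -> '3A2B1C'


Scanning runs left to right:
  i=0: run of 'D' x 7 -> '7D'
  i=7: run of 'G' x 2 -> '2G'
  i=9: run of 'D' x 2 -> '2D'
  i=11: run of 'G' x 3 -> '3G'
  i=14: run of 'D' x 15 -> '15D'
  i=29: run of 'G' x 3 -> '3G'

RLE = 7D2G2D3G15D3G


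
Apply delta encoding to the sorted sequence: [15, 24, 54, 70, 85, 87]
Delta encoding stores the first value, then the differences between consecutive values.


First value: 15
Deltas:
  24 - 15 = 9
  54 - 24 = 30
  70 - 54 = 16
  85 - 70 = 15
  87 - 85 = 2


Delta encoded: [15, 9, 30, 16, 15, 2]


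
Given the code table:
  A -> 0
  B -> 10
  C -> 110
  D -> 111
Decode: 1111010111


Decoding:
111 -> D
10 -> B
10 -> B
111 -> D


Result: DBBD


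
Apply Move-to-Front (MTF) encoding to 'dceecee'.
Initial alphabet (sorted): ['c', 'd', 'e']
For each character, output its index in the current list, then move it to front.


MTF encoding:
'd': index 1 in ['c', 'd', 'e'] -> ['d', 'c', 'e']
'c': index 1 in ['d', 'c', 'e'] -> ['c', 'd', 'e']
'e': index 2 in ['c', 'd', 'e'] -> ['e', 'c', 'd']
'e': index 0 in ['e', 'c', 'd'] -> ['e', 'c', 'd']
'c': index 1 in ['e', 'c', 'd'] -> ['c', 'e', 'd']
'e': index 1 in ['c', 'e', 'd'] -> ['e', 'c', 'd']
'e': index 0 in ['e', 'c', 'd'] -> ['e', 'c', 'd']


Output: [1, 1, 2, 0, 1, 1, 0]


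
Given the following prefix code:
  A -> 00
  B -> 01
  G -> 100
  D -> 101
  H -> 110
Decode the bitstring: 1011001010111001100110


Decoding step by step:
Bits 101 -> D
Bits 100 -> G
Bits 101 -> D
Bits 01 -> B
Bits 110 -> H
Bits 01 -> B
Bits 100 -> G
Bits 110 -> H


Decoded message: DGDBHBGH


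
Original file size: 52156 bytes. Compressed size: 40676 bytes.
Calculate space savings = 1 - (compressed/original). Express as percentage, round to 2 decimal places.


ratio = compressed/original = 40676/52156 = 0.779891
savings = 1 - ratio = 1 - 0.779891 = 0.220109
as a percentage: 0.220109 * 100 = 22.01%

Space savings = 1 - 40676/52156 = 22.01%


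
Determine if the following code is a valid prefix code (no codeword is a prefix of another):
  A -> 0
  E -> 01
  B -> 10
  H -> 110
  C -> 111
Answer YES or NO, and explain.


Checking each pair (does one codeword prefix another?):
  A='0' vs E='01': prefix -- VIOLATION

NO -- this is NOT a valid prefix code. A (0) is a prefix of E (01).


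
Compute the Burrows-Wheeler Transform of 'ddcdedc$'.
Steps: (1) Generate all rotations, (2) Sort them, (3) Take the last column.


Rotations (sorted):
  0: $ddcdedc -> last char: c
  1: c$ddcded -> last char: d
  2: cdedc$dd -> last char: d
  3: dc$ddcde -> last char: e
  4: dcdedc$d -> last char: d
  5: ddcdedc$ -> last char: $
  6: dedc$ddc -> last char: c
  7: edc$ddcd -> last char: d


BWT = cdded$cd


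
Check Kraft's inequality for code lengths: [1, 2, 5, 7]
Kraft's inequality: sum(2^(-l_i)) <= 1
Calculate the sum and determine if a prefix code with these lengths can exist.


Sum = 2^(-1) + 2^(-2) + 2^(-5) + 2^(-7)
    = 0.5 + 0.25 + 0.03125 + 0.0078125
    = 101/128 = 0.7890625
Since 0.7890625 <= 1, Kraft's inequality IS satisfied.
A prefix code with these lengths CAN exist.

Kraft sum = 0.7890625. Satisfied.


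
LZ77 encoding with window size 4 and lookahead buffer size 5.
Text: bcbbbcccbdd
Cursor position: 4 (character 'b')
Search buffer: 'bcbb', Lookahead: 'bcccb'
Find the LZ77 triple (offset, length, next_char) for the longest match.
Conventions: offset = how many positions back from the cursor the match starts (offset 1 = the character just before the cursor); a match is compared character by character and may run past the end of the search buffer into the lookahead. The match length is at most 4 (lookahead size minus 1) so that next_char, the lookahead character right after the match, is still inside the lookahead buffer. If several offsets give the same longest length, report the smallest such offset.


Try each offset into the search buffer:
  offset=1 (pos 3, char 'b'): match length 1
  offset=2 (pos 2, char 'b'): match length 1
  offset=3 (pos 1, char 'c'): match length 0
  offset=4 (pos 0, char 'b'): match length 2
Longest match has length 2 at offset 4.
next_char = character at position 4 + 2 = 6 -> 'c'

Best match: offset=4, length=2 (matching 'bc' starting at position 0)
LZ77 triple: (4, 2, 'c')


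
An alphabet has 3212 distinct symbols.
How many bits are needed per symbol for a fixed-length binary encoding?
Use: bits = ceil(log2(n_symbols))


log2(3212) = 11.6493
Bracket: 2^11 = 2048 < 3212 <= 2^12 = 4096
So ceil(log2(3212)) = 12

bits = ceil(log2(3212)) = ceil(11.6493) = 12 bits


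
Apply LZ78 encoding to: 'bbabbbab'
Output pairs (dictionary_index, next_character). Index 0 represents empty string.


LZ78 encoding steps:
Dictionary: {0: ''}
Step 1: w='' (idx 0), next='b' -> output (0, 'b'), add 'b' as idx 1
Step 2: w='b' (idx 1), next='a' -> output (1, 'a'), add 'ba' as idx 2
Step 3: w='b' (idx 1), next='b' -> output (1, 'b'), add 'bb' as idx 3
Step 4: w='ba' (idx 2), next='b' -> output (2, 'b'), add 'bab' as idx 4


Encoded: [(0, 'b'), (1, 'a'), (1, 'b'), (2, 'b')]


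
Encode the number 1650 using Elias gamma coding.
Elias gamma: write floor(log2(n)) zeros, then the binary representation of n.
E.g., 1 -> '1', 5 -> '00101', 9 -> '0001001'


num_bits = floor(log2(1650)) + 1 = 11
leading_zeros = num_bits - 1 = 10
binary(1650) = 11001110010

Elias gamma(1650) = '0000000000' + '11001110010' = 000000000011001110010 (21 bits)


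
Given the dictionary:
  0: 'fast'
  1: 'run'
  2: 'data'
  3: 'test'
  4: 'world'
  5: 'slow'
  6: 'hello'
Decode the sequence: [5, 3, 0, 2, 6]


Look up each index in the dictionary:
  5 -> 'slow'
  3 -> 'test'
  0 -> 'fast'
  2 -> 'data'
  6 -> 'hello'

Decoded: "slow test fast data hello"


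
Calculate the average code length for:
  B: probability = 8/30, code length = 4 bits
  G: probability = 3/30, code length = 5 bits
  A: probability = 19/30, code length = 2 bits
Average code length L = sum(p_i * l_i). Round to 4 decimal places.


Weighted contributions p_i * l_i:
  B: (8/30) * 4 = 32/30
  G: (3/30) * 5 = 15/30
  A: (19/30) * 2 = 38/30
Sum = (32 + 15 + 38)/30 = 85/30

L = 85/30 = 2.8333 bits/symbol


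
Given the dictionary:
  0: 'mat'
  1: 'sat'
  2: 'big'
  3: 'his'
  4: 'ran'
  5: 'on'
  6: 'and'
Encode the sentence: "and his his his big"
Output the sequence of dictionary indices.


Look up each word in the dictionary:
  'and' -> 6
  'his' -> 3
  'his' -> 3
  'his' -> 3
  'big' -> 2

Encoded: [6, 3, 3, 3, 2]


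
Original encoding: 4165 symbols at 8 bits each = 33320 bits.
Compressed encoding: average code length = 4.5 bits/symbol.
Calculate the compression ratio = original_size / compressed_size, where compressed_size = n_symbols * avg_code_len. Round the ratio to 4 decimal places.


original_size = n_symbols * orig_bits = 4165 * 8 = 33320 bits
compressed_size = n_symbols * avg_code_len = 4165 * 4.5 = 18742.5 bits
ratio = original_size / compressed_size = 33320 / 18742.5 = 1.7778

Compression ratio = 1.7778


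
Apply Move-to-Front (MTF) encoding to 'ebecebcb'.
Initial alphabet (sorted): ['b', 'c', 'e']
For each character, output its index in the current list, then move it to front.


MTF encoding:
'e': index 2 in ['b', 'c', 'e'] -> ['e', 'b', 'c']
'b': index 1 in ['e', 'b', 'c'] -> ['b', 'e', 'c']
'e': index 1 in ['b', 'e', 'c'] -> ['e', 'b', 'c']
'c': index 2 in ['e', 'b', 'c'] -> ['c', 'e', 'b']
'e': index 1 in ['c', 'e', 'b'] -> ['e', 'c', 'b']
'b': index 2 in ['e', 'c', 'b'] -> ['b', 'e', 'c']
'c': index 2 in ['b', 'e', 'c'] -> ['c', 'b', 'e']
'b': index 1 in ['c', 'b', 'e'] -> ['b', 'c', 'e']


Output: [2, 1, 1, 2, 1, 2, 2, 1]


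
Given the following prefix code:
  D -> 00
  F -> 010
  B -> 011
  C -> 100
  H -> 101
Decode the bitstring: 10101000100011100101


Decoding step by step:
Bits 101 -> H
Bits 010 -> F
Bits 00 -> D
Bits 100 -> C
Bits 011 -> B
Bits 100 -> C
Bits 101 -> H


Decoded message: HFDCBCH


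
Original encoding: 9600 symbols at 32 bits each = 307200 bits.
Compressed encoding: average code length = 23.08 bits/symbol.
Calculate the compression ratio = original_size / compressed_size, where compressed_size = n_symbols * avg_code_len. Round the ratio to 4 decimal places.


original_size = n_symbols * orig_bits = 9600 * 32 = 307200 bits
compressed_size = n_symbols * avg_code_len = 9600 * 23.08 = 221568.0 bits
ratio = original_size / compressed_size = 307200 / 221568.0 = 1.3865

Compression ratio = 1.3865


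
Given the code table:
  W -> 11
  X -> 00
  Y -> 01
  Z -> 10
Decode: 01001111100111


Decoding:
01 -> Y
00 -> X
11 -> W
11 -> W
10 -> Z
01 -> Y
11 -> W


Result: YXWWZYW


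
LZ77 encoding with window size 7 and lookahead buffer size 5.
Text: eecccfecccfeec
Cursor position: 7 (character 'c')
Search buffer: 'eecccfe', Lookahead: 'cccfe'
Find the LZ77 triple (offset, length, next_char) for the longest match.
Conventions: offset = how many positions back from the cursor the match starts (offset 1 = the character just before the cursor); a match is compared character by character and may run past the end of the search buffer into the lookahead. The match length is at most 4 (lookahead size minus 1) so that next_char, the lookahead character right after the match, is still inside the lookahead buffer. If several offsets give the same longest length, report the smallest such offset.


Try each offset into the search buffer:
  offset=1 (pos 6, char 'e'): match length 0
  offset=2 (pos 5, char 'f'): match length 0
  offset=3 (pos 4, char 'c'): match length 1
  offset=4 (pos 3, char 'c'): match length 2
  offset=5 (pos 2, char 'c'): match length 4
  offset=6 (pos 1, char 'e'): match length 0
  offset=7 (pos 0, char 'e'): match length 0
Longest match has length 4 at offset 5.
next_char = character at position 7 + 4 = 11 -> 'e'

Best match: offset=5, length=4 (matching 'cccf' starting at position 2)
LZ77 triple: (5, 4, 'e')


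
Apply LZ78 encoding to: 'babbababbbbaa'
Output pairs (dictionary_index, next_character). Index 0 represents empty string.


LZ78 encoding steps:
Dictionary: {0: ''}
Step 1: w='' (idx 0), next='b' -> output (0, 'b'), add 'b' as idx 1
Step 2: w='' (idx 0), next='a' -> output (0, 'a'), add 'a' as idx 2
Step 3: w='b' (idx 1), next='b' -> output (1, 'b'), add 'bb' as idx 3
Step 4: w='a' (idx 2), next='b' -> output (2, 'b'), add 'ab' as idx 4
Step 5: w='ab' (idx 4), next='b' -> output (4, 'b'), add 'abb' as idx 5
Step 6: w='bb' (idx 3), next='a' -> output (3, 'a'), add 'bba' as idx 6
Step 7: w='a' (idx 2), end of input -> output (2, '')


Encoded: [(0, 'b'), (0, 'a'), (1, 'b'), (2, 'b'), (4, 'b'), (3, 'a'), (2, '')]


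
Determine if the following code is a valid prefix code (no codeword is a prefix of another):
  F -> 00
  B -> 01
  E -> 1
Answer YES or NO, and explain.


Checking each pair (does one codeword prefix another?):
  F='00' vs B='01': no prefix
  F='00' vs E='1': no prefix
  B='01' vs F='00': no prefix
  B='01' vs E='1': no prefix
  E='1' vs F='00': no prefix
  E='1' vs B='01': no prefix
No violation found over all pairs.

YES -- this is a valid prefix code. No codeword is a prefix of any other codeword.


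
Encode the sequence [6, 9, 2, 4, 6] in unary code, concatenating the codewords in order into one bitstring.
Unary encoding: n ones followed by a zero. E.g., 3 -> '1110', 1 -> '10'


Encode each number as n ones followed by a terminating 0:
  6 -> 1111110 (7 bits)
  9 -> 1111111110 (10 bits)
  2 -> 110 (3 bits)
  4 -> 11110 (5 bits)
  6 -> 1111110 (7 bits)
Total length = 7 + 10 + 3 + 5 + 7 = 32 bits.

Unary([6, 9, 2, 4, 6]) = 11111101111111110110111101111110 (32 bits)


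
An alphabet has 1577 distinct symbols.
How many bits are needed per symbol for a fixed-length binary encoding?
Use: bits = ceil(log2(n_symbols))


log2(1577) = 10.623
Bracket: 2^10 = 1024 < 1577 <= 2^11 = 2048
So ceil(log2(1577)) = 11

bits = ceil(log2(1577)) = ceil(10.623) = 11 bits


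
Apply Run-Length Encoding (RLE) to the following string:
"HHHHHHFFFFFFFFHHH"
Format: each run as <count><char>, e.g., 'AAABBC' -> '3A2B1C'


Scanning runs left to right:
  i=0: run of 'H' x 6 -> '6H'
  i=6: run of 'F' x 8 -> '8F'
  i=14: run of 'H' x 3 -> '3H'

RLE = 6H8F3H


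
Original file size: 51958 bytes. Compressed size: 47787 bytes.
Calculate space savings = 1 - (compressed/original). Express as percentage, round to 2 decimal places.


ratio = compressed/original = 47787/51958 = 0.919724
savings = 1 - ratio = 1 - 0.919724 = 0.080276
as a percentage: 0.080276 * 100 = 8.03%

Space savings = 1 - 47787/51958 = 8.03%


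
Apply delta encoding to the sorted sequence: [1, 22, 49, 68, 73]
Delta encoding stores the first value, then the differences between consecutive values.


First value: 1
Deltas:
  22 - 1 = 21
  49 - 22 = 27
  68 - 49 = 19
  73 - 68 = 5


Delta encoded: [1, 21, 27, 19, 5]


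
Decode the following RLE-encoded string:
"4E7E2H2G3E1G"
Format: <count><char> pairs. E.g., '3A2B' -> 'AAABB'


Expanding each <count><char> pair:
  4E -> 'EEEE'
  7E -> 'EEEEEEE'
  2H -> 'HH'
  2G -> 'GG'
  3E -> 'EEE'
  1G -> 'G'

Decoded = EEEEEEEEEEEHHGGEEEG


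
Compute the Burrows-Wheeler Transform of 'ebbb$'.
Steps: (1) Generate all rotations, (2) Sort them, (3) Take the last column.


Rotations (sorted):
  0: $ebbb -> last char: b
  1: b$ebb -> last char: b
  2: bb$eb -> last char: b
  3: bbb$e -> last char: e
  4: ebbb$ -> last char: $


BWT = bbbe$


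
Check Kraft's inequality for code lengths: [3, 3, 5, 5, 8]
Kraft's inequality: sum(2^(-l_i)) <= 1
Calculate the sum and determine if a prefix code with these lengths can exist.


Sum = 2^(-3) + 2^(-3) + 2^(-5) + 2^(-5) + 2^(-8)
    = 0.125 + 0.125 + 0.03125 + 0.03125 + 0.00390625
    = 81/256 = 0.31640625
Since 0.31640625 <= 1, Kraft's inequality IS satisfied.
A prefix code with these lengths CAN exist.

Kraft sum = 0.31640625. Satisfied.


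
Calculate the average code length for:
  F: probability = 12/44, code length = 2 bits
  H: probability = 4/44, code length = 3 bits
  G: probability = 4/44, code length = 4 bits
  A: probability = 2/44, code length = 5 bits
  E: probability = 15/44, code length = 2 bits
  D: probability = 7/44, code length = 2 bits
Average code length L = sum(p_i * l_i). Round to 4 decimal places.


Weighted contributions p_i * l_i:
  F: (12/44) * 2 = 24/44
  H: (4/44) * 3 = 12/44
  G: (4/44) * 4 = 16/44
  A: (2/44) * 5 = 10/44
  E: (15/44) * 2 = 30/44
  D: (7/44) * 2 = 14/44
Sum = (24 + 12 + 16 + 10 + 30 + 14)/44 = 106/44

L = 106/44 = 2.4091 bits/symbol


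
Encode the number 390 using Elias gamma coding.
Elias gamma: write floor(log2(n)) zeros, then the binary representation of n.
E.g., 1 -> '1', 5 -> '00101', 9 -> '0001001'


num_bits = floor(log2(390)) + 1 = 9
leading_zeros = num_bits - 1 = 8
binary(390) = 110000110

Elias gamma(390) = '00000000' + '110000110' = 00000000110000110 (17 bits)


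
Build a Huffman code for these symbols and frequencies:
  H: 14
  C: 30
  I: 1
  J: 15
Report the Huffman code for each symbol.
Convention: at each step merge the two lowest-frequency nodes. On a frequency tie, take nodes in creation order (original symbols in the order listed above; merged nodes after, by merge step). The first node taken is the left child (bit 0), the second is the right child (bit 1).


Huffman tree construction:
Step 1: Merge I(1) + H(14) = 15
Step 2: Merge J(15) + (I+H)(15) = 30
Step 3: Merge C(30) + (J+(I+H))(30) = 60
Read each symbol's code off the tree from the root (left child = 0, right child = 1).

Codes:
  H: 111 (length 3)
  C: 0 (length 1)
  I: 110 (length 3)
  J: 10 (length 2)
Average code length: 105/60 = 1.7500 bits/symbol


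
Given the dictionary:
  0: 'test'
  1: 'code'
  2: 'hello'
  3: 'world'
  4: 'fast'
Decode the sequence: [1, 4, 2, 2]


Look up each index in the dictionary:
  1 -> 'code'
  4 -> 'fast'
  2 -> 'hello'
  2 -> 'hello'

Decoded: "code fast hello hello"


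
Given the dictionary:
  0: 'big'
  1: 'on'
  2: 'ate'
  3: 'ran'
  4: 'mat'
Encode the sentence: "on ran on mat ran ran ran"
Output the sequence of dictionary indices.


Look up each word in the dictionary:
  'on' -> 1
  'ran' -> 3
  'on' -> 1
  'mat' -> 4
  'ran' -> 3
  'ran' -> 3
  'ran' -> 3

Encoded: [1, 3, 1, 4, 3, 3, 3]


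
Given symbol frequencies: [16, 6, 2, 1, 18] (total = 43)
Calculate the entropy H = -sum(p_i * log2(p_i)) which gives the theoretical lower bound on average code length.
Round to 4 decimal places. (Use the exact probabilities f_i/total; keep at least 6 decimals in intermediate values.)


Per-symbol terms -p_i * log2(p_i) with p_i = f_i/43:
  p = 16/43 = 0.372093: log2(p) = -1.426265, -p*log2(p) = 0.530703
  p = 6/43 = 0.139535: log2(p) = -2.841302, -p*log2(p) = 0.396461
  p = 2/43 = 0.046512: log2(p) = -4.426265, -p*log2(p) = 0.205873
  p = 1/43 = 0.023256: log2(p) = -5.426265, -p*log2(p) = 0.126192
  p = 18/43 = 0.418605: log2(p) = -1.256340, -p*log2(p) = 0.525910
H = 0.530703 + 0.396461 + 0.205873 + 0.126192 + 0.525910 = 1.785139

H = 1.7851 bits/symbol


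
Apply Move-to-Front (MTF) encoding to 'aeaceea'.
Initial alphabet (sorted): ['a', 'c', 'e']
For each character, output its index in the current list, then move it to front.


MTF encoding:
'a': index 0 in ['a', 'c', 'e'] -> ['a', 'c', 'e']
'e': index 2 in ['a', 'c', 'e'] -> ['e', 'a', 'c']
'a': index 1 in ['e', 'a', 'c'] -> ['a', 'e', 'c']
'c': index 2 in ['a', 'e', 'c'] -> ['c', 'a', 'e']
'e': index 2 in ['c', 'a', 'e'] -> ['e', 'c', 'a']
'e': index 0 in ['e', 'c', 'a'] -> ['e', 'c', 'a']
'a': index 2 in ['e', 'c', 'a'] -> ['a', 'e', 'c']


Output: [0, 2, 1, 2, 2, 0, 2]


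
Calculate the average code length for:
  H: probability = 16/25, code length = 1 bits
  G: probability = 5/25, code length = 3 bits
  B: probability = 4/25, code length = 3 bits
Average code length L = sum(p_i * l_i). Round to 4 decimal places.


Weighted contributions p_i * l_i:
  H: (16/25) * 1 = 16/25
  G: (5/25) * 3 = 15/25
  B: (4/25) * 3 = 12/25
Sum = (16 + 15 + 12)/25 = 43/25

L = 43/25 = 1.7200 bits/symbol


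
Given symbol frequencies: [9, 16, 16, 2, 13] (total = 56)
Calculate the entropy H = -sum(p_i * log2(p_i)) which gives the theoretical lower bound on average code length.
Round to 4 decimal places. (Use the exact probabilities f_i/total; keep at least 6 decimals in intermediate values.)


Per-symbol terms -p_i * log2(p_i) with p_i = f_i/56:
  p = 9/56 = 0.160714: log2(p) = -2.637430, -p*log2(p) = 0.423873
  p = 16/56 = 0.285714: log2(p) = -1.807355, -p*log2(p) = 0.516387
  p = 16/56 = 0.285714: log2(p) = -1.807355, -p*log2(p) = 0.516387
  p = 2/56 = 0.035714: log2(p) = -4.807355, -p*log2(p) = 0.171691
  p = 13/56 = 0.232143: log2(p) = -2.106915, -p*log2(p) = 0.489105
H = 0.423873 + 0.516387 + 0.516387 + 0.171691 + 0.489105 = 2.117443

H = 2.1174 bits/symbol


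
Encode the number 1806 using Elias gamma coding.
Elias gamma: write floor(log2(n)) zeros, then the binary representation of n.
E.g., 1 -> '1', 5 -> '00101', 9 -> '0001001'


num_bits = floor(log2(1806)) + 1 = 11
leading_zeros = num_bits - 1 = 10
binary(1806) = 11100001110

Elias gamma(1806) = '0000000000' + '11100001110' = 000000000011100001110 (21 bits)


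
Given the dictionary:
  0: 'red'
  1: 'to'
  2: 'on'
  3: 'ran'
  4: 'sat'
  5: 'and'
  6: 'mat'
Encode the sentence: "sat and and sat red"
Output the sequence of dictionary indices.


Look up each word in the dictionary:
  'sat' -> 4
  'and' -> 5
  'and' -> 5
  'sat' -> 4
  'red' -> 0

Encoded: [4, 5, 5, 4, 0]


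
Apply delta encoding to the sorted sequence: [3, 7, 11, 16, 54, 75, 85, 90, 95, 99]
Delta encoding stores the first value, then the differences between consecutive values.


First value: 3
Deltas:
  7 - 3 = 4
  11 - 7 = 4
  16 - 11 = 5
  54 - 16 = 38
  75 - 54 = 21
  85 - 75 = 10
  90 - 85 = 5
  95 - 90 = 5
  99 - 95 = 4


Delta encoded: [3, 4, 4, 5, 38, 21, 10, 5, 5, 4]


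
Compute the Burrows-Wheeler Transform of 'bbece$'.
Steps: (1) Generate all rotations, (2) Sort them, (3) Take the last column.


Rotations (sorted):
  0: $bbece -> last char: e
  1: bbece$ -> last char: $
  2: bece$b -> last char: b
  3: ce$bbe -> last char: e
  4: e$bbec -> last char: c
  5: ece$bb -> last char: b


BWT = e$becb


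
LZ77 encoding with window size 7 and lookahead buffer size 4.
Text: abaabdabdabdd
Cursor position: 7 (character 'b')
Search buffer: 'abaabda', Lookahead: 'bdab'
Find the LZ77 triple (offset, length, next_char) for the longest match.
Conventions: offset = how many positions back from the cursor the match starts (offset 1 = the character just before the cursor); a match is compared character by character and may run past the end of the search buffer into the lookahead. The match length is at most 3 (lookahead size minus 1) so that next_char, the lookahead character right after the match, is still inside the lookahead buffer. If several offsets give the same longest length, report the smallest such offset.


Try each offset into the search buffer:
  offset=1 (pos 6, char 'a'): match length 0
  offset=2 (pos 5, char 'd'): match length 0
  offset=3 (pos 4, char 'b'): match length 3
  offset=4 (pos 3, char 'a'): match length 0
  offset=5 (pos 2, char 'a'): match length 0
  offset=6 (pos 1, char 'b'): match length 1
  offset=7 (pos 0, char 'a'): match length 0
Longest match has length 3 at offset 3.
next_char = character at position 7 + 3 = 10 -> 'b'

Best match: offset=3, length=3 (matching 'bda' starting at position 4)
LZ77 triple: (3, 3, 'b')
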